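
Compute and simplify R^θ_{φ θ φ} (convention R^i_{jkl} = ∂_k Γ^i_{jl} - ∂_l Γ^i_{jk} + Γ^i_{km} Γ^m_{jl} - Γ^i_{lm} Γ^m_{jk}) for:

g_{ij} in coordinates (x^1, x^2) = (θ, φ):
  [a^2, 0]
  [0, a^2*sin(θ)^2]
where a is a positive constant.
Non-zero Christoffel symbols (Γ^k_{ij} = Γ^k_{ji}):
Γ^θ_{φ φ} = -sin(2*θ)/2
Γ^φ_{θ φ} = 1/tan(θ)
R^θ_{φ θ φ} = ∂_θ Γ^θ_{φ φ} - ∂_φ Γ^θ_{φ θ} + Γ^θ_{θ m} Γ^m_{φ φ} - Γ^θ_{φ m} Γ^m_{φ θ}
  = (-cos(2*θ)) - (0) + (0) - (-cos(θ)^2) = sin(θ)^2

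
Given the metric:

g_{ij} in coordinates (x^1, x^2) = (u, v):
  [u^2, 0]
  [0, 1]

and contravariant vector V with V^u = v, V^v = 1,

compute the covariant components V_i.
V_i = g_{ij} V^j:
V_u = (u^2)(v) + (0)(1) = u^2*v
V_v = (0)(v) + (1)(1) = 1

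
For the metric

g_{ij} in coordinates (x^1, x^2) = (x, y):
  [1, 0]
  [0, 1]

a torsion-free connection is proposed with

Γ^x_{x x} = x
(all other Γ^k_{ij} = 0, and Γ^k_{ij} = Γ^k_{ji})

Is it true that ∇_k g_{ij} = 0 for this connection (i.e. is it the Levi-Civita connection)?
Using ∇_k g_{ij} = ∂_k g_{ij} - Γ^m_{ki} g_{mj} - Γ^m_{kj} g_{im}:
∇_x g_{xx} = (0) - (x) - (x) = -2*x ≠ 0
So the connection is not metric compatible (it is not the Levi-Civita connection).
No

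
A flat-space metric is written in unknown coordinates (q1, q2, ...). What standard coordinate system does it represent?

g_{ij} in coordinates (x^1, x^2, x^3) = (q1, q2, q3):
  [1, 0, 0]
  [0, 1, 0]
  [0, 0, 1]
All components are constant and the metric is the identity, i.e. orthonormal rectilinear coordinates.
Cartesian (3D) coordinates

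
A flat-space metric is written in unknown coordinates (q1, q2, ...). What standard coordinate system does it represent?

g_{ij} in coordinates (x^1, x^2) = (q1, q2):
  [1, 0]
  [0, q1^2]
The line element ds^2 = dq1^2 + q1^2 dq2^2 is dr^2 + r^2 dθ^2 with q1 = r, q2 = θ.
polar coordinates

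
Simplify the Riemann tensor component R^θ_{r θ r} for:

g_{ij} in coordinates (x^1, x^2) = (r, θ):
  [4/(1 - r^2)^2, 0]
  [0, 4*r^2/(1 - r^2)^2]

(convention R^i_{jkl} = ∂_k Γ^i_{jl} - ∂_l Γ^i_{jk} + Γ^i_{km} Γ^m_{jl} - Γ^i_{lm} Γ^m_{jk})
Non-zero Christoffel symbols (Γ^k_{ij} = Γ^k_{ji}):
Γ^r_{r r} = 2*r/(1 - r^2)
Γ^r_{θ θ} = (r^3 + r)/(r^2 - 1)
Γ^θ_{r θ} = (-r^2 - 1)/(r^3 - r)
R^θ_{r θ r} = ∂_θ Γ^θ_{r r} - ∂_r Γ^θ_{r θ} + Γ^θ_{θ m} Γ^m_{r r} - Γ^θ_{r m} Γ^m_{r θ}
  = (0) - ((r^4 + 4*r^2 - 1)/(r^3 - r)^2) + (2*(r^2 + 1)/(r^2 - 1)^2) - ((r^2 + 1)^2/(r^3 - r)^2) = -4/(r^2 - 1)^2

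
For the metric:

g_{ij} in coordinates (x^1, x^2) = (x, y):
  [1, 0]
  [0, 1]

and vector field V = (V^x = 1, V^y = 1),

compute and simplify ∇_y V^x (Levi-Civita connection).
All Christoffel symbols are zero.
∇_y V^x = ∂_y V^x + Γ^x_{y j} V^j
  = (0) + (0)(1) + (0)(1)
  = 0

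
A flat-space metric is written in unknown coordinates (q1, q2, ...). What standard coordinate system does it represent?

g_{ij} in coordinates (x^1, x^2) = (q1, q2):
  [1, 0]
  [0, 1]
All components are constant and the metric is the identity, i.e. orthonormal rectilinear coordinates.
Cartesian (2D) coordinates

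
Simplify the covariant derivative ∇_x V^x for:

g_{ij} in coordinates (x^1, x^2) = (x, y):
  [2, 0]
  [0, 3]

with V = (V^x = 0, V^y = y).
All Christoffel symbols are zero.
∇_x V^x = ∂_x V^x + Γ^x_{x j} V^j
  = (0) + (0)(0) + (0)(y)
  = 0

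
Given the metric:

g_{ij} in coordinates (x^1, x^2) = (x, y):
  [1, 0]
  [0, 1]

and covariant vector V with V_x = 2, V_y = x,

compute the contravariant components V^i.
Inverse metric (diagonal): g^{xx} = 1, g^{yy} = 1
V^i = g^{ij} V_j:
V^x = (1)(2) + (0)(x) = 2
V^y = (0)(2) + (1)(x) = x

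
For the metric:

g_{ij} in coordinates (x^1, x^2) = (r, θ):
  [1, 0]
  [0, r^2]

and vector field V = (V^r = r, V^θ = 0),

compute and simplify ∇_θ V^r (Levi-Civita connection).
Non-zero Christoffel symbols:
Γ^r_{θ θ} = -r
Γ^θ_{r θ} = 1/r
∇_θ V^r = ∂_θ V^r + Γ^r_{θ j} V^j
  = (0) + (0)(r) + (-r)(0)
  = 0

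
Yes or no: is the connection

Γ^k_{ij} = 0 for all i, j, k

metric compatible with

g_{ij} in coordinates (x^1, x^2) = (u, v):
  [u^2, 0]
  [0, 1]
Using ∇_k g_{ij} = ∂_k g_{ij} - Γ^m_{ki} g_{mj} - Γ^m_{kj} g_{im}:
∇_u g_{uu} = (2*u) - (0) - (0) = 2*u ≠ 0
So the connection is not metric compatible (it is not the Levi-Civita connection).
No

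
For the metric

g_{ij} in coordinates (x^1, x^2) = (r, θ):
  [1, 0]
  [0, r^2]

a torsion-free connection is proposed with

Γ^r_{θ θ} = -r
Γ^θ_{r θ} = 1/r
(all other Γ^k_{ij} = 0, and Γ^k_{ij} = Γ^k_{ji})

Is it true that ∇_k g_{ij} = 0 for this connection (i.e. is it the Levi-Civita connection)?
Using ∇_k g_{ij} = ∂_k g_{ij} - Γ^m_{ki} g_{mj} - Γ^m_{kj} g_{im}:
e.g. ∇_r g_{θθ} = (2*r) - (r) - (r) = 0
Every component ∇_k g_{ij} vanishes: the connection is metric compatible.
Yes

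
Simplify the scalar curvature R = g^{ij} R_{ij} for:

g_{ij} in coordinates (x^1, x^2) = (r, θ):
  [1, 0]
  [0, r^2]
Non-zero Christoffel symbols (Γ^k_{ij} = Γ^k_{ji}):
Γ^r_{θ θ} = -r
Γ^θ_{r θ} = 1/r
Ricci tensor (R_{ij} = R^k_{ikj}): R_{rr} = 0, R_{rθ} = 0, R_{θθ} = 0
Inverse metric: g^{rr} = 1, g^{θθ} = 1/r^2
R = g^{ij} R_{ij} = (1)(0) + (1/r^2)(0) = 0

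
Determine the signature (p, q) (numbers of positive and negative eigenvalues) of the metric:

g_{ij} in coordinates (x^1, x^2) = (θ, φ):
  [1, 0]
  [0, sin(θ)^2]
The metric is diagonal, so its eigenvalues are the diagonal entries: 1, sin(θ)^2 (at a generic point, where coordinate-dependent entries are positive).
2 positive, 0 negative.
(2, 0) - Riemannian (positive definite)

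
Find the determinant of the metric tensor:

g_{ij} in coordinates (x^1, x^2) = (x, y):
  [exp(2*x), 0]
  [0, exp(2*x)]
For a 2×2 metric: det(g) = g_{11}·g_{22} - g_{12}·g_{21}
= (exp(2*x))·(exp(2*x)) - (0)·(0)
= exp(4*x) - 0
det(g) = exp(4*x)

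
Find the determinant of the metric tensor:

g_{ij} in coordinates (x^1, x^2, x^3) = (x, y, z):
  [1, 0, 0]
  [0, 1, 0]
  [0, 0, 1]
Diagonal metric: det(g) = g_{11}·g_{22}·g_{33}
= (1)·(1)·(1)
det(g) = 1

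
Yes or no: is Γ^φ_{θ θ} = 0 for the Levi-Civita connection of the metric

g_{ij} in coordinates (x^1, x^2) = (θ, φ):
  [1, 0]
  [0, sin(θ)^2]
Γ^φ_{θ θ} = (1/2) g^{φφ} (∂_θ g_{φθ} + ∂_θ g_{φθ} - ∂_φ g_{θθ}) = (1/2)(1/sin(θ)^2)((0) + (0) - (0)) = 0
This equals the proposed value 0.
Yes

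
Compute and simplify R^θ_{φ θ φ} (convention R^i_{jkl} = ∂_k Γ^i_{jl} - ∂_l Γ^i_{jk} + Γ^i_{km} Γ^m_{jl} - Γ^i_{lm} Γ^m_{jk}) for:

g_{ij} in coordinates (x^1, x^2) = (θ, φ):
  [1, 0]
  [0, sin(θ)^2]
Non-zero Christoffel symbols (Γ^k_{ij} = Γ^k_{ji}):
Γ^θ_{φ φ} = -sin(2*θ)/2
Γ^φ_{θ φ} = 1/tan(θ)
R^θ_{φ θ φ} = ∂_θ Γ^θ_{φ φ} - ∂_φ Γ^θ_{φ θ} + Γ^θ_{θ m} Γ^m_{φ φ} - Γ^θ_{φ m} Γ^m_{φ θ}
  = (-cos(2*θ)) - (0) + (0) - (-cos(θ)^2) = sin(θ)^2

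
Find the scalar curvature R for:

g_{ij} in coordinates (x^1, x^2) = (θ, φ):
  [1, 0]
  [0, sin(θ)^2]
Non-zero Christoffel symbols (Γ^k_{ij} = Γ^k_{ji}):
Γ^θ_{φ φ} = -sin(2*θ)/2
Γ^φ_{θ φ} = 1/tan(θ)
Ricci tensor (R_{ij} = R^k_{ikj}): R_{θθ} = 1, R_{θφ} = 0, R_{φφ} = sin(θ)^2
Inverse metric: g^{θθ} = 1, g^{φφ} = 1/sin(θ)^2
R = g^{ij} R_{ij} = (1)(1) + (1/sin(θ)^2)(sin(θ)^2) = 2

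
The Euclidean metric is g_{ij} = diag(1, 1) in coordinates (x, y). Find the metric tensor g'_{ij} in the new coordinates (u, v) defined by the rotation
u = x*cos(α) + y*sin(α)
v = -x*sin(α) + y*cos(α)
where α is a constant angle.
Invert the transformation: x = u*cos(α) - v*sin(α), y = u*sin(α) + v*cos(α)
g'_{ij} = (∂x^k/∂x'^i)(∂x^l/∂x'^j) g_{kl}; with g_{kl} = δ_{kl} this is Σ_k (∂x^k/∂x'^i)(∂x^k/∂x'^j).
Jacobian: ∂x/∂u = cos(α), ∂x/∂v = -sin(α), ∂y/∂u = sin(α), ∂y/∂v = cos(α)
g'_{uu} = (cos(α))(cos(α)) + (sin(α))(sin(α)) = 1
g'_{uv} = (cos(α))(-sin(α)) + (sin(α))(cos(α)) = 0
g'_{vv} = (-sin(α))(-sin(α)) + (cos(α))(cos(α)) = 1
g'_{ij} = diag(1, 1)
The Euclidean metric is invariant under rotations.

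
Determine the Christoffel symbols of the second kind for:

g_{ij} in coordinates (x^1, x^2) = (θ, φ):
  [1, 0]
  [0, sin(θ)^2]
Using Γ^k_{ij} = (1/2) g^{km} (∂_i g_{mj} + ∂_j g_{mi} - ∂_m g_{ij}); the metric is diagonal, so only the m = k term contributes.
Non-zero symbols (using the symmetry Γ^k_{ij} = Γ^k_{ji}):
Γ^θ_{φ φ} = (1/2) g^{θθ} (∂_φ g_{θφ} + ∂_φ g_{θφ} - ∂_θ g_{φφ}) = (1/2)(1)((0) + (0) - (sin(2*θ))) = -sin(2*θ)/2
Γ^φ_{θ φ} = (1/2) g^{φφ} (∂_θ g_{φφ} + ∂_φ g_{φθ} - ∂_φ g_{θφ}) = (1/2)(1/sin(θ)^2)((sin(2*θ)) + (0) - (0)) = 1/tan(θ)
All other Christoffel symbols are zero.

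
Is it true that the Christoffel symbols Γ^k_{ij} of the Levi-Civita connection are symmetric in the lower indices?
The Levi-Civita connection is torsion-free, which is exactly Γ^k_{ij} = Γ^k_{ji}.
Yes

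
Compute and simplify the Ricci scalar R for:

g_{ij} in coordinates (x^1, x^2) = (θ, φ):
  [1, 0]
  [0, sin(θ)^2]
Non-zero Christoffel symbols (Γ^k_{ij} = Γ^k_{ji}):
Γ^θ_{φ φ} = -sin(2*θ)/2
Γ^φ_{θ φ} = 1/tan(θ)
Ricci tensor (R_{ij} = R^k_{ikj}): R_{θθ} = 1, R_{θφ} = 0, R_{φφ} = sin(θ)^2
Inverse metric: g^{θθ} = 1, g^{φφ} = 1/sin(θ)^2
R = g^{ij} R_{ij} = (1)(1) + (1/sin(θ)^2)(sin(θ)^2) = 2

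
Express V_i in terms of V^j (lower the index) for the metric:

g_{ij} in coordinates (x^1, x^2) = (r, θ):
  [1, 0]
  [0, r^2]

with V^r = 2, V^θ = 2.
V_i = g_{ij} V^j:
V_r = (1)(2) + (0)(2) = 2
V_θ = (0)(2) + (r^2)(2) = 2*r^2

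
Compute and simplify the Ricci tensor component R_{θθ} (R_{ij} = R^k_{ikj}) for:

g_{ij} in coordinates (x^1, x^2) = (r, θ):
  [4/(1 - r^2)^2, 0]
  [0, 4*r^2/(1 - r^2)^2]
Non-zero Christoffel symbols (Γ^k_{ij} = Γ^k_{ji}):
Γ^r_{r r} = 2*r/(1 - r^2)
Γ^r_{θ θ} = (r^3 + r)/(r^2 - 1)
Γ^θ_{r θ} = (-r^2 - 1)/(r^3 - r)
R^r_{θ r θ} = ∂_r Γ^r_{θ θ} - ∂_θ Γ^r_{θ r} + Γ^r_{r m} Γ^m_{θ θ} - Γ^r_{θ m} Γ^m_{θ r}
  = ((r^4 - 4*r^2 - 1)/(r^2 - 1)^2) - (0) + (-2*r^2*(r^2 + 1)/(r^2 - 1)^2) - (-(r^2 + 1)^2/(r^2 - 1)^2) = -4*r^2/(r^2 - 1)^2
R^θ_{θ θ θ} = 0 (a repeated index in an antisymmetric pair)
R_{θθ} = R^r_{θ r θ} + R^θ_{θ θ θ} = (-4*r^2/(r^2 - 1)^2) + (0) = -4*r^2/(r^2 - 1)^2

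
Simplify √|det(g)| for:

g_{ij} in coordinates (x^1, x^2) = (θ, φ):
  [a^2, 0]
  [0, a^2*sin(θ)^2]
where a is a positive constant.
det(g) = a^4*sin(θ)^2
√|det(g)| = a^2*sin(θ) (taking 0 < θ < π so that |sin(θ)| = sin(θ))
Volume element: dV = a^2*sin(θ) dθ dφ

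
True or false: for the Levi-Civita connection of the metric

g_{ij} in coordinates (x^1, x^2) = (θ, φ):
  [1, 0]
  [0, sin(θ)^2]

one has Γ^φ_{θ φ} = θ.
Γ^φ_{θ φ} = (1/2) g^{φφ} (∂_θ g_{φφ} + ∂_φ g_{φθ} - ∂_φ g_{θφ}) = (1/2)(1/sin(θ)^2)((sin(2*θ)) + (0) - (0)) = 1/tan(θ)
This differs from the proposed value θ.
False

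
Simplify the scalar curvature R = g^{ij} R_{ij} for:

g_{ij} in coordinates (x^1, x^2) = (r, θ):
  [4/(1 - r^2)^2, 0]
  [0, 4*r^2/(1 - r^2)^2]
Non-zero Christoffel symbols (Γ^k_{ij} = Γ^k_{ji}):
Γ^r_{r r} = 2*r/(1 - r^2)
Γ^r_{θ θ} = (r^3 + r)/(r^2 - 1)
Γ^θ_{r θ} = (-r^2 - 1)/(r^3 - r)
Ricci tensor (R_{ij} = R^k_{ikj}): R_{rr} = -4/(r^2 - 1)^2, R_{rθ} = 0, R_{θθ} = -4*r^2/(r^2 - 1)^2
Inverse metric: g^{rr} = (1 - r^2)^2/4, g^{θθ} = (1 - r^2)^2/(4*r^2)
R = g^{ij} R_{ij} = ((1 - r^2)^2/4)(-4/(r^2 - 1)^2) + ((1 - r^2)^2/(4*r^2))(-4*r^2/(r^2 - 1)^2) = -2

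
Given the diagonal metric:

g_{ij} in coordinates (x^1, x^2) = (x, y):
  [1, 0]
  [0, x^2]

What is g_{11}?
With x^1 = x, x^2 = y, g_{11} = g_{xx} is the row-1, column-1 entry of the matrix.
g_{11} = 1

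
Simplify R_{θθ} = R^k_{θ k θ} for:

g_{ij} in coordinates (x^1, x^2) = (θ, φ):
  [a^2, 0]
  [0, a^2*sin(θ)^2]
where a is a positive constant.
Non-zero Christoffel symbols (Γ^k_{ij} = Γ^k_{ji}):
Γ^θ_{φ φ} = -sin(2*θ)/2
Γ^φ_{θ φ} = 1/tan(θ)
R^θ_{θ θ θ} = 0 (a repeated index in an antisymmetric pair)
R^φ_{θ φ θ} = ∂_φ Γ^φ_{θ θ} - ∂_θ Γ^φ_{θ φ} + Γ^φ_{φ m} Γ^m_{θ θ} - Γ^φ_{θ m} Γ^m_{θ φ}
  = (0) - (-1/sin(θ)^2) + (0) - (1/tan(θ)^2) = 1
R_{θθ} = R^θ_{θ θ θ} + R^φ_{θ φ θ} = (0) + (1) = 1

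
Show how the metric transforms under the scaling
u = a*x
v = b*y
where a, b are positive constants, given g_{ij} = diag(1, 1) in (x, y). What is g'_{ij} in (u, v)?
Invert the transformation: x = u/a, y = v/b
g'_{ij} = (∂x^k/∂x'^i)(∂x^l/∂x'^j) g_{kl}; with g_{kl} = δ_{kl} this is Σ_k (∂x^k/∂x'^i)(∂x^k/∂x'^j).
Jacobian: ∂x/∂u = 1/a, ∂x/∂v = 0, ∂y/∂u = 0, ∂y/∂v = 1/b
g'_{uu} = (1/a)(1/a) + (0)(0) = 1/a^2
g'_{uv} = (1/a)(0) + (0)(1/b) = 0
g'_{vv} = (0)(0) + (1/b)(1/b) = 1/b^2
g'_{ij} = diag(1/a^2, 1/b^2)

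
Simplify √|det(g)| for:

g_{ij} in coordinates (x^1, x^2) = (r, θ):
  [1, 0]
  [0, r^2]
det(g) = r^2
√|det(g)| = r
Volume element: dV = r dr dθ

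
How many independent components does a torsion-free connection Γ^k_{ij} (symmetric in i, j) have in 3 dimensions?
Γ^k_{ij} has n choices for the upper index and n(n+1)/2 independent symmetric lower index pairs.
Total = 3 × 3×4/2 = 3 × 6 = 18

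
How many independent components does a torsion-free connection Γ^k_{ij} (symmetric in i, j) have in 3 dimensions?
Γ^k_{ij} has n choices for the upper index and n(n+1)/2 independent symmetric lower index pairs.
Total = 3 × 3×4/2 = 3 × 6 = 18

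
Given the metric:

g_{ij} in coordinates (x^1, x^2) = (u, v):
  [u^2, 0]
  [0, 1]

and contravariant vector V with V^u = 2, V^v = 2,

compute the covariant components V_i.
V_i = g_{ij} V^j:
V_u = (u^2)(2) + (0)(2) = 2*u^2
V_v = (0)(2) + (1)(2) = 2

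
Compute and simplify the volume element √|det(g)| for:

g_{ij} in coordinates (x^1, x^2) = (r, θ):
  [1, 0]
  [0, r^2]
det(g) = r^2
√|det(g)| = r
Volume element: dV = r dr dθ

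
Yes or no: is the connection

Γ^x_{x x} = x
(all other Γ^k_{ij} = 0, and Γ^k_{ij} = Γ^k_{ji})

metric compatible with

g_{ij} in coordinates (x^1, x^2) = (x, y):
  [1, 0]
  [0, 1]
Using ∇_k g_{ij} = ∂_k g_{ij} - Γ^m_{ki} g_{mj} - Γ^m_{kj} g_{im}:
∇_x g_{xx} = (0) - (x) - (x) = -2*x ≠ 0
So the connection is not metric compatible (it is not the Levi-Civita connection).
No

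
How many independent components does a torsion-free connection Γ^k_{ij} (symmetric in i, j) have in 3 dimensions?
Γ^k_{ij} has n choices for the upper index and n(n+1)/2 independent symmetric lower index pairs.
Total = 3 × 3×4/2 = 3 × 6 = 18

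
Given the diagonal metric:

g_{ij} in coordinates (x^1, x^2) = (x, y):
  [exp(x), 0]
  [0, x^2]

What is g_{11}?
With x^1 = x, x^2 = y, g_{11} = g_{xx} is the row-1, column-1 entry of the matrix.
g_{11} = exp(x)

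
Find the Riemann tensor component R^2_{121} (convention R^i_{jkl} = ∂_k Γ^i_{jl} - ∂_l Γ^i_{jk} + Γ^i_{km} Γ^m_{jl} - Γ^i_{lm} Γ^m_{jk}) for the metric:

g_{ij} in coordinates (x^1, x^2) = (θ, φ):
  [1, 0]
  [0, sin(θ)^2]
Non-zero Christoffel symbols (Γ^k_{ij} = Γ^k_{ji}):
Γ^θ_{φ φ} = -sin(2*θ)/2
Γ^φ_{θ φ} = 1/tan(θ)
R^φ_{θ φ θ} = ∂_φ Γ^φ_{θ θ} - ∂_θ Γ^φ_{θ φ} + Γ^φ_{φ m} Γ^m_{θ θ} - Γ^φ_{θ m} Γ^m_{θ φ}
  = (0) - (-1/sin(θ)^2) + (0) - (1/tan(θ)^2) = 1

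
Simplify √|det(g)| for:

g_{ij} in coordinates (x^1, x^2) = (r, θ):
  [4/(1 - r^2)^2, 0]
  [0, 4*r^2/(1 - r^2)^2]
det(g) = 16*r^2/(1 - r^2)^4
√|det(g)| = 4*r/(r^2 - 1)^2
Volume element: dV = 4*r/(r^2 - 1)^2 dr dθ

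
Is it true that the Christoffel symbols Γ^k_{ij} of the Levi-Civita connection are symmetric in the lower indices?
The Levi-Civita connection is torsion-free, which is exactly Γ^k_{ij} = Γ^k_{ji}.
Yes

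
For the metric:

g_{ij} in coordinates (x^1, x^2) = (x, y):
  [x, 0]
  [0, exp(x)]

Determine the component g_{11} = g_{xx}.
With x^1 = x, x^2 = y, g_{11} = g_{xx} is the row-1, column-1 entry of the matrix.
g_{11} = x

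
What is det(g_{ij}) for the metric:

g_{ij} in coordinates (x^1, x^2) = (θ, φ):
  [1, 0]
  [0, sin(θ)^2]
For a 2×2 metric: det(g) = g_{11}·g_{22} - g_{12}·g_{21}
= (1)·(sin(θ)^2) - (0)·(0)
= sin(θ)^2 - 0
det(g) = sin(θ)^2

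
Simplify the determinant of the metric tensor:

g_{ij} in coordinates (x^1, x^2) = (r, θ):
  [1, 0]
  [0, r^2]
For a 2×2 metric: det(g) = g_{11}·g_{22} - g_{12}·g_{21}
= (1)·(r^2) - (0)·(0)
= r^2 - 0
det(g) = r^2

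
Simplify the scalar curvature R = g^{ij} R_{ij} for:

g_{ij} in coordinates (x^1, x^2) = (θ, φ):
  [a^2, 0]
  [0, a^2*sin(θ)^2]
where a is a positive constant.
Non-zero Christoffel symbols (Γ^k_{ij} = Γ^k_{ji}):
Γ^θ_{φ φ} = -sin(2*θ)/2
Γ^φ_{θ φ} = 1/tan(θ)
Ricci tensor (R_{ij} = R^k_{ikj}): R_{θθ} = 1, R_{θφ} = 0, R_{φφ} = sin(θ)^2
Inverse metric: g^{θθ} = 1/a^2, g^{φφ} = 1/(a^2*sin(θ)^2)
R = g^{ij} R_{ij} = (1/a^2)(1) + (1/(a^2*sin(θ)^2))(sin(θ)^2) = 2/a^2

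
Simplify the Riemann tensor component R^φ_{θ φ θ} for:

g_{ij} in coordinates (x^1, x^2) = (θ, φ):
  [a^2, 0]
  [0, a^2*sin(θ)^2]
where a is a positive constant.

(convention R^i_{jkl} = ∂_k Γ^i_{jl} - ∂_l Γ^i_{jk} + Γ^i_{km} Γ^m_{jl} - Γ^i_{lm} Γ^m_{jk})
Non-zero Christoffel symbols (Γ^k_{ij} = Γ^k_{ji}):
Γ^θ_{φ φ} = -sin(2*θ)/2
Γ^φ_{θ φ} = 1/tan(θ)
R^φ_{θ φ θ} = ∂_φ Γ^φ_{θ θ} - ∂_θ Γ^φ_{θ φ} + Γ^φ_{φ m} Γ^m_{θ θ} - Γ^φ_{θ m} Γ^m_{θ φ}
  = (0) - (-1/sin(θ)^2) + (0) - (1/tan(θ)^2) = 1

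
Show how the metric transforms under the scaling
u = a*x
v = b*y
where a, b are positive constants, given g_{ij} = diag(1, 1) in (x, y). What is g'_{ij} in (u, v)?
Invert the transformation: x = u/a, y = v/b
g'_{ij} = (∂x^k/∂x'^i)(∂x^l/∂x'^j) g_{kl}; with g_{kl} = δ_{kl} this is Σ_k (∂x^k/∂x'^i)(∂x^k/∂x'^j).
Jacobian: ∂x/∂u = 1/a, ∂x/∂v = 0, ∂y/∂u = 0, ∂y/∂v = 1/b
g'_{uu} = (1/a)(1/a) + (0)(0) = 1/a^2
g'_{uv} = (1/a)(0) + (0)(1/b) = 0
g'_{vv} = (0)(0) + (1/b)(1/b) = 1/b^2
g'_{ij} = diag(1/a^2, 1/b^2)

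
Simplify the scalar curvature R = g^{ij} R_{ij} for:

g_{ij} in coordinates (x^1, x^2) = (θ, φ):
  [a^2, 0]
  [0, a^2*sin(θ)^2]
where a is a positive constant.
Non-zero Christoffel symbols (Γ^k_{ij} = Γ^k_{ji}):
Γ^θ_{φ φ} = -sin(2*θ)/2
Γ^φ_{θ φ} = 1/tan(θ)
Ricci tensor (R_{ij} = R^k_{ikj}): R_{θθ} = 1, R_{θφ} = 0, R_{φφ} = sin(θ)^2
Inverse metric: g^{θθ} = 1/a^2, g^{φφ} = 1/(a^2*sin(θ)^2)
R = g^{ij} R_{ij} = (1/a^2)(1) + (1/(a^2*sin(θ)^2))(sin(θ)^2) = 2/a^2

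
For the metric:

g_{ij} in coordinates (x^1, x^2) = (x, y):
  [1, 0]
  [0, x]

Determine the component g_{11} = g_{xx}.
With x^1 = x, x^2 = y, g_{11} = g_{xx} is the row-1, column-1 entry of the matrix.
g_{11} = 1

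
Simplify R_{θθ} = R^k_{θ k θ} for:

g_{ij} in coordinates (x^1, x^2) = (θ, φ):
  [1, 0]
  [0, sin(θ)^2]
Non-zero Christoffel symbols (Γ^k_{ij} = Γ^k_{ji}):
Γ^θ_{φ φ} = -sin(2*θ)/2
Γ^φ_{θ φ} = 1/tan(θ)
R^θ_{θ θ θ} = 0 (a repeated index in an antisymmetric pair)
R^φ_{θ φ θ} = ∂_φ Γ^φ_{θ θ} - ∂_θ Γ^φ_{θ φ} + Γ^φ_{φ m} Γ^m_{θ θ} - Γ^φ_{θ m} Γ^m_{θ φ}
  = (0) - (-1/sin(θ)^2) + (0) - (1/tan(θ)^2) = 1
R_{θθ} = R^θ_{θ θ θ} + R^φ_{θ φ θ} = (0) + (1) = 1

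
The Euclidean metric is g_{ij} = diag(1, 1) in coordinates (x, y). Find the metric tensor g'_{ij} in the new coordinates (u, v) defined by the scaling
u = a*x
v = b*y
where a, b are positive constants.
Invert the transformation: x = u/a, y = v/b
g'_{ij} = (∂x^k/∂x'^i)(∂x^l/∂x'^j) g_{kl}; with g_{kl} = δ_{kl} this is Σ_k (∂x^k/∂x'^i)(∂x^k/∂x'^j).
Jacobian: ∂x/∂u = 1/a, ∂x/∂v = 0, ∂y/∂u = 0, ∂y/∂v = 1/b
g'_{uu} = (1/a)(1/a) + (0)(0) = 1/a^2
g'_{uv} = (1/a)(0) + (0)(1/b) = 0
g'_{vv} = (0)(0) + (1/b)(1/b) = 1/b^2
g'_{ij} = diag(1/a^2, 1/b^2)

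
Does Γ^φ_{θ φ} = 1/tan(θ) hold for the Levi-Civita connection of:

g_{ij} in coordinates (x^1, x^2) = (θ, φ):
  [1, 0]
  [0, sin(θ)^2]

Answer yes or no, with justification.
Γ^φ_{θ φ} = (1/2) g^{φφ} (∂_θ g_{φφ} + ∂_φ g_{φθ} - ∂_φ g_{θφ}) = (1/2)(1/sin(θ)^2)((sin(2*θ)) + (0) - (0)) = 1/tan(θ)
This equals the proposed value 1/tan(θ).
Yes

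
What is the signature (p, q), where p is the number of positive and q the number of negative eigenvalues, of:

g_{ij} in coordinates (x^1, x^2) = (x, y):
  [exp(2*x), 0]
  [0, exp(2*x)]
The metric is diagonal, so its eigenvalues are the diagonal entries: exp(2*x), exp(2*x) (at a generic point, where coordinate-dependent entries are positive).
2 positive, 0 negative.
(2, 0) - Riemannian (positive definite)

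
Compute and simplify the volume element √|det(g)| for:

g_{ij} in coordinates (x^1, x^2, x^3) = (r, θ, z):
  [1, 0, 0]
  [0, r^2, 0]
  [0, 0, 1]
det(g) = r^2
√|det(g)| = r
Volume element: dV = r dr dθ dz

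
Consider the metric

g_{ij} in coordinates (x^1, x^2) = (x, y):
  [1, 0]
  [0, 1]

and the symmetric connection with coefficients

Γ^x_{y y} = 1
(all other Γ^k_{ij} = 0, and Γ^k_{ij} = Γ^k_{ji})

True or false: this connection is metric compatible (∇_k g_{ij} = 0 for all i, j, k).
Using ∇_k g_{ij} = ∂_k g_{ij} - Γ^m_{ki} g_{mj} - Γ^m_{kj} g_{im}:
∇_y g_{xy} = (0) - (0) - (1) = -1 ≠ 0
So the connection is not metric compatible (it is not the Levi-Civita connection).
False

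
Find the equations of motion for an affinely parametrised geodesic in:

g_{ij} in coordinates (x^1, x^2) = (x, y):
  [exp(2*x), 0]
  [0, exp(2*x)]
Geodesic equation: d^2x^k/dλ^2 + Γ^k_{ij} (dx^i/dλ)(dx^j/dλ) = 0.
Non-zero Christoffel symbols:
Γ^x_{x x} = 1
Γ^x_{y y} = -1
Γ^y_{x y} = 1
Substituting (the symmetric pair Γ^k_{ij}, Γ^k_{ji} combines into a factor 2):
d^2x/dλ^2 + (dx/dλ)^2 - (dy/dλ)^2 = 0
d^2y/dλ^2 + 2 (dx/dλ)(dy/dλ) = 0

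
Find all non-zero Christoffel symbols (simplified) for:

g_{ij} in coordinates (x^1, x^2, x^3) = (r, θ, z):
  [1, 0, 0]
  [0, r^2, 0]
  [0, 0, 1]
Using Γ^k_{ij} = (1/2) g^{km} (∂_i g_{mj} + ∂_j g_{mi} - ∂_m g_{ij}); the metric is diagonal, so only the m = k term contributes.
Non-zero symbols (using the symmetry Γ^k_{ij} = Γ^k_{ji}):
Γ^r_{θ θ} = (1/2) g^{rr} (∂_θ g_{rθ} + ∂_θ g_{rθ} - ∂_r g_{θθ}) = (1/2)(1)((0) + (0) - (2*r)) = -r
Γ^θ_{r θ} = (1/2) g^{θθ} (∂_r g_{θθ} + ∂_θ g_{θr} - ∂_θ g_{rθ}) = (1/2)(1/r^2)((2*r) + (0) - (0)) = 1/r
All other Christoffel symbols are zero.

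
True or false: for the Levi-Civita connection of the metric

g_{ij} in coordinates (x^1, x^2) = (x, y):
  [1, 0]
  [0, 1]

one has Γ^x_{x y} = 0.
Γ^x_{x y} = (1/2) g^{xx} (∂_x g_{xy} + ∂_y g_{xx} - ∂_x g_{xy}) = (1/2)(1)((0) + (0) - (0)) = 0
This equals the proposed value 0.
True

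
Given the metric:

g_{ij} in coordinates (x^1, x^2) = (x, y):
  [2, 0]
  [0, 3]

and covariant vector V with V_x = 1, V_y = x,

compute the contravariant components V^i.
Inverse metric (diagonal): g^{xx} = 1/2, g^{yy} = 1/3
V^i = g^{ij} V_j:
V^x = (1/2)(1) + (0)(x) = 1/2
V^y = (0)(1) + (1/3)(x) = x/3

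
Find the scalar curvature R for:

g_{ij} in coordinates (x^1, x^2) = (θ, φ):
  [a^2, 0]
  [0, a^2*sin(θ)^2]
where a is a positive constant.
Non-zero Christoffel symbols (Γ^k_{ij} = Γ^k_{ji}):
Γ^θ_{φ φ} = -sin(2*θ)/2
Γ^φ_{θ φ} = 1/tan(θ)
Ricci tensor (R_{ij} = R^k_{ikj}): R_{θθ} = 1, R_{θφ} = 0, R_{φφ} = sin(θ)^2
Inverse metric: g^{θθ} = 1/a^2, g^{φφ} = 1/(a^2*sin(θ)^2)
R = g^{ij} R_{ij} = (1/a^2)(1) + (1/(a^2*sin(θ)^2))(sin(θ)^2) = 2/a^2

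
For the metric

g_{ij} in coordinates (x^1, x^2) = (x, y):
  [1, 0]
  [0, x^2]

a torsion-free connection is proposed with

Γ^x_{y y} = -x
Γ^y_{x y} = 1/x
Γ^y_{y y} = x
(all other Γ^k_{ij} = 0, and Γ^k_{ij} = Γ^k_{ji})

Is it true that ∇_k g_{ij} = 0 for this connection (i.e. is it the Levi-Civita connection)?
Using ∇_k g_{ij} = ∂_k g_{ij} - Γ^m_{ki} g_{mj} - Γ^m_{kj} g_{im}:
∇_y g_{yy} = (0) - (x^3) - (x^3) = -2*x^3 ≠ 0
So the connection is not metric compatible (it is not the Levi-Civita connection).
No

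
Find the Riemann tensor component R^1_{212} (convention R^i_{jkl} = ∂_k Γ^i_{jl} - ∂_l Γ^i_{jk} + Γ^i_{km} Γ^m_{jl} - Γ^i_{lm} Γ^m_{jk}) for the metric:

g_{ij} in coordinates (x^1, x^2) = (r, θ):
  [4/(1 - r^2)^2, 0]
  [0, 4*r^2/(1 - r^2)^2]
Non-zero Christoffel symbols (Γ^k_{ij} = Γ^k_{ji}):
Γ^r_{r r} = 2*r/(1 - r^2)
Γ^r_{θ θ} = (r^3 + r)/(r^2 - 1)
Γ^θ_{r θ} = (-r^2 - 1)/(r^3 - r)
R^r_{θ r θ} = ∂_r Γ^r_{θ θ} - ∂_θ Γ^r_{θ r} + Γ^r_{r m} Γ^m_{θ θ} - Γ^r_{θ m} Γ^m_{θ r}
  = ((r^4 - 4*r^2 - 1)/(r^2 - 1)^2) - (0) + (-2*r^2*(r^2 + 1)/(r^2 - 1)^2) - (-(r^2 + 1)^2/(r^2 - 1)^2) = -4*r^2/(r^2 - 1)^2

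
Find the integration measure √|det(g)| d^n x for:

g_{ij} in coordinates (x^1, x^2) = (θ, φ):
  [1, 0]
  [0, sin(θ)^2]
det(g) = sin(θ)^2
√|det(g)| = sin(θ) (taking 0 < θ < π so that |sin(θ)| = sin(θ))
Volume element: dV = sin(θ) dθ dφ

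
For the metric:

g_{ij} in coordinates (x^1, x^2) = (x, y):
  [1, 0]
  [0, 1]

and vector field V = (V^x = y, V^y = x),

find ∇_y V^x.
All Christoffel symbols are zero.
∇_y V^x = ∂_y V^x + Γ^x_{y j} V^j
  = (1) + (0)(y) + (0)(x)
  = 1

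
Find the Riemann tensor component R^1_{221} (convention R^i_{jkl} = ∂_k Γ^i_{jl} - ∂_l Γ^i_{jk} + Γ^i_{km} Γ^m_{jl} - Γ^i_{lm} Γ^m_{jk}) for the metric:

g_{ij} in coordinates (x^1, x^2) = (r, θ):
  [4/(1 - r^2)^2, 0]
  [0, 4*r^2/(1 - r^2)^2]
Non-zero Christoffel symbols (Γ^k_{ij} = Γ^k_{ji}):
Γ^r_{r r} = 2*r/(1 - r^2)
Γ^r_{θ θ} = (r^3 + r)/(r^2 - 1)
Γ^θ_{r θ} = (-r^2 - 1)/(r^3 - r)
R^r_{θ θ r} = ∂_θ Γ^r_{θ r} - ∂_r Γ^r_{θ θ} + Γ^r_{θ m} Γ^m_{θ r} - Γ^r_{r m} Γ^m_{θ θ}
  = (0) - ((r^4 - 4*r^2 - 1)/(r^2 - 1)^2) + (-(r^2 + 1)^2/(r^2 - 1)^2) - (-2*r^2*(r^2 + 1)/(r^2 - 1)^2) = 4*r^2/(r^2 - 1)^2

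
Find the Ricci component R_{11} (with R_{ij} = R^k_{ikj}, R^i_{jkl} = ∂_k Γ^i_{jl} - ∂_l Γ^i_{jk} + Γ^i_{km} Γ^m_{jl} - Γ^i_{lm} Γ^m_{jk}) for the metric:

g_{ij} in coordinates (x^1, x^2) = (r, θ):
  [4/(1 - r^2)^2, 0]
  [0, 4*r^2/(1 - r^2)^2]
Non-zero Christoffel symbols (Γ^k_{ij} = Γ^k_{ji}):
Γ^r_{r r} = 2*r/(1 - r^2)
Γ^r_{θ θ} = (r^3 + r)/(r^2 - 1)
Γ^θ_{r θ} = (-r^2 - 1)/(r^3 - r)
R^r_{r r r} = 0 (a repeated index in an antisymmetric pair)
R^θ_{r θ r} = ∂_θ Γ^θ_{r r} - ∂_r Γ^θ_{r θ} + Γ^θ_{θ m} Γ^m_{r r} - Γ^θ_{r m} Γ^m_{r θ}
  = (0) - ((r^4 + 4*r^2 - 1)/(r^3 - r)^2) + (2*(r^2 + 1)/(r^2 - 1)^2) - ((r^2 + 1)^2/(r^3 - r)^2) = -4/(r^2 - 1)^2
R_{rr} = R^r_{r r r} + R^θ_{r θ r} = (0) + (-4/(r^2 - 1)^2) = -4/(r^2 - 1)^2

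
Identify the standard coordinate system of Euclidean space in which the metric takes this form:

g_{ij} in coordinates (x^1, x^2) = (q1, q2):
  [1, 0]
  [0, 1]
All components are constant and the metric is the identity, i.e. orthonormal rectilinear coordinates.
Cartesian (2D) coordinates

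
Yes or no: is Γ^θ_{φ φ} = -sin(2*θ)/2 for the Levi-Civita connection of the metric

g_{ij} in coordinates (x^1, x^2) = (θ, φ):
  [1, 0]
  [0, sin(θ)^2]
Γ^θ_{φ φ} = (1/2) g^{θθ} (∂_φ g_{θφ} + ∂_φ g_{θφ} - ∂_θ g_{φφ}) = (1/2)(1)((0) + (0) - (sin(2*θ))) = -sin(2*θ)/2
This equals the proposed value -sin(2*θ)/2.
Yes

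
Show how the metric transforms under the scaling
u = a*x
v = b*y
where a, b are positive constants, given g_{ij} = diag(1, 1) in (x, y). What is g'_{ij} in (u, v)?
Invert the transformation: x = u/a, y = v/b
g'_{ij} = (∂x^k/∂x'^i)(∂x^l/∂x'^j) g_{kl}; with g_{kl} = δ_{kl} this is Σ_k (∂x^k/∂x'^i)(∂x^k/∂x'^j).
Jacobian: ∂x/∂u = 1/a, ∂x/∂v = 0, ∂y/∂u = 0, ∂y/∂v = 1/b
g'_{uu} = (1/a)(1/a) + (0)(0) = 1/a^2
g'_{uv} = (1/a)(0) + (0)(1/b) = 0
g'_{vv} = (0)(0) + (1/b)(1/b) = 1/b^2
g'_{ij} = diag(1/a^2, 1/b^2)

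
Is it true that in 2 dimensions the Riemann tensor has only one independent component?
The number of independent components is n^2(n^2-1)/12 = 4·3/12 = 1 for n = 2 (e.g. R_{1212}).
Yes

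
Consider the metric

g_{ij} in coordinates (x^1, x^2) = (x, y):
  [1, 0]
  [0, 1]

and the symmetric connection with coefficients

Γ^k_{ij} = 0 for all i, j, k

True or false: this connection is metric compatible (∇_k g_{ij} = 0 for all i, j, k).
Using ∇_k g_{ij} = ∂_k g_{ij} - Γ^m_{ki} g_{mj} - Γ^m_{kj} g_{im}:
e.g. ∇_x g_{xx} = (0) - (0) - (0) = 0
Every component ∇_k g_{ij} vanishes: the connection is metric compatible.
True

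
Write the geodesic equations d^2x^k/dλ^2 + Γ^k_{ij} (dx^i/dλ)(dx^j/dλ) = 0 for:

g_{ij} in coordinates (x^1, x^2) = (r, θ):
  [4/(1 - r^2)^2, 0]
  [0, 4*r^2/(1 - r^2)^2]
Geodesic equation: d^2x^k/dλ^2 + Γ^k_{ij} (dx^i/dλ)(dx^j/dλ) = 0.
Non-zero Christoffel symbols:
Γ^r_{r r} = 2*r/(1 - r^2)
Γ^r_{θ θ} = (r^3 + r)/(r^2 - 1)
Γ^θ_{r θ} = (-r^2 - 1)/(r^3 - r)
Substituting (the symmetric pair Γ^k_{ij}, Γ^k_{ji} combines into a factor 2):
d^2r/dλ^2 + (2*r/(1 - r^2)) (dr/dλ)^2 + ((r^3 + r)/(r^2 - 1)) (dθ/dλ)^2 = 0
d^2θ/dλ^2 + ((-2*r^2 - 2)/(r^3 - r)) (dr/dλ)(dθ/dλ) = 0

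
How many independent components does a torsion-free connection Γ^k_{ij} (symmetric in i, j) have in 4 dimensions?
Γ^k_{ij} has n choices for the upper index and n(n+1)/2 independent symmetric lower index pairs.
Total = 4 × 4×5/2 = 4 × 10 = 40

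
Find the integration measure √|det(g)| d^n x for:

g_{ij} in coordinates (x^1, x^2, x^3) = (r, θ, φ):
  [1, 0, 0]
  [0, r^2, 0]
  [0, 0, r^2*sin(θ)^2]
det(g) = r^4*sin(θ)^2
√|det(g)| = r^2*sin(θ) (taking 0 < θ < π so that |sin(θ)| = sin(θ))
Volume element: dV = r^2*sin(θ) dr dθ dφ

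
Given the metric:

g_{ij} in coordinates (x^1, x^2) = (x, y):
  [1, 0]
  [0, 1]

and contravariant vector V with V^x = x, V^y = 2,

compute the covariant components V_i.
V_i = g_{ij} V^j:
V_x = (1)(x) + (0)(2) = x
V_y = (0)(x) + (1)(2) = 2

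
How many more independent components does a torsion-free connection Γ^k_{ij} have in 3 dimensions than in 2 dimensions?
Independent components in n dimensions: n × n(n+1)/2 = n^2(n+1)/2.
3D: 3 × 6 = 18
2D: 2 × 3 = 6
Difference = 18 - 6 = 12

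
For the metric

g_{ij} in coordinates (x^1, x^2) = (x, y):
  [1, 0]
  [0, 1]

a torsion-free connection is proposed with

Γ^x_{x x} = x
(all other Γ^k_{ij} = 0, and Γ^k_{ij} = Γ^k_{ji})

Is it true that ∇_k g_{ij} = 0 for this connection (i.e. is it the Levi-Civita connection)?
Using ∇_k g_{ij} = ∂_k g_{ij} - Γ^m_{ki} g_{mj} - Γ^m_{kj} g_{im}:
∇_x g_{xx} = (0) - (x) - (x) = -2*x ≠ 0
So the connection is not metric compatible (it is not the Levi-Civita connection).
No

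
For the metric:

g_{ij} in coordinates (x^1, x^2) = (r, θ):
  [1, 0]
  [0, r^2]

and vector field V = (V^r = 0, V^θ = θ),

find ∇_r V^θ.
Non-zero Christoffel symbols:
Γ^r_{θ θ} = -r
Γ^θ_{r θ} = 1/r
∇_r V^θ = ∂_r V^θ + Γ^θ_{r j} V^j
  = (0) + (0)(0) + (1/r)(θ)
  = θ/r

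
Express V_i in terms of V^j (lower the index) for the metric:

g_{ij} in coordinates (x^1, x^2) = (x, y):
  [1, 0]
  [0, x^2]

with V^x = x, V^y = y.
V_i = g_{ij} V^j:
V_x = (1)(x) + (0)(y) = x
V_y = (0)(x) + (x^2)(y) = x^2*y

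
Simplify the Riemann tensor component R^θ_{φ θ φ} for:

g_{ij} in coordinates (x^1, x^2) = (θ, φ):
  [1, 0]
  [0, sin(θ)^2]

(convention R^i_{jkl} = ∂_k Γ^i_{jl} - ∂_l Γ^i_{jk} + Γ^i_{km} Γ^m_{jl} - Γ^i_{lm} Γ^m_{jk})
Non-zero Christoffel symbols (Γ^k_{ij} = Γ^k_{ji}):
Γ^θ_{φ φ} = -sin(2*θ)/2
Γ^φ_{θ φ} = 1/tan(θ)
R^θ_{φ θ φ} = ∂_θ Γ^θ_{φ φ} - ∂_φ Γ^θ_{φ θ} + Γ^θ_{θ m} Γ^m_{φ φ} - Γ^θ_{φ m} Γ^m_{φ θ}
  = (-cos(2*θ)) - (0) + (0) - (-cos(θ)^2) = sin(θ)^2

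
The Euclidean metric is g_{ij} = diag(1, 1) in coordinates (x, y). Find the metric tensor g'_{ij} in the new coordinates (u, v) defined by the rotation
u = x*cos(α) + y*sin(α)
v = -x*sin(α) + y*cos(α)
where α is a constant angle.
Invert the transformation: x = u*cos(α) - v*sin(α), y = u*sin(α) + v*cos(α)
g'_{ij} = (∂x^k/∂x'^i)(∂x^l/∂x'^j) g_{kl}; with g_{kl} = δ_{kl} this is Σ_k (∂x^k/∂x'^i)(∂x^k/∂x'^j).
Jacobian: ∂x/∂u = cos(α), ∂x/∂v = -sin(α), ∂y/∂u = sin(α), ∂y/∂v = cos(α)
g'_{uu} = (cos(α))(cos(α)) + (sin(α))(sin(α)) = 1
g'_{uv} = (cos(α))(-sin(α)) + (sin(α))(cos(α)) = 0
g'_{vv} = (-sin(α))(-sin(α)) + (cos(α))(cos(α)) = 1
g'_{ij} = diag(1, 1)
The Euclidean metric is invariant under rotations.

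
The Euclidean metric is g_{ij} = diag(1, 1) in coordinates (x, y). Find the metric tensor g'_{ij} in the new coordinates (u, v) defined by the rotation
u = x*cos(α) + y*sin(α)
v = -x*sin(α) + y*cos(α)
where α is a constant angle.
Invert the transformation: x = u*cos(α) - v*sin(α), y = u*sin(α) + v*cos(α)
g'_{ij} = (∂x^k/∂x'^i)(∂x^l/∂x'^j) g_{kl}; with g_{kl} = δ_{kl} this is Σ_k (∂x^k/∂x'^i)(∂x^k/∂x'^j).
Jacobian: ∂x/∂u = cos(α), ∂x/∂v = -sin(α), ∂y/∂u = sin(α), ∂y/∂v = cos(α)
g'_{uu} = (cos(α))(cos(α)) + (sin(α))(sin(α)) = 1
g'_{uv} = (cos(α))(-sin(α)) + (sin(α))(cos(α)) = 0
g'_{vv} = (-sin(α))(-sin(α)) + (cos(α))(cos(α)) = 1
g'_{ij} = diag(1, 1)
The Euclidean metric is invariant under rotations.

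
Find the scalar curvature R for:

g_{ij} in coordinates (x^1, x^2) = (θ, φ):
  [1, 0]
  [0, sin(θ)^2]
Non-zero Christoffel symbols (Γ^k_{ij} = Γ^k_{ji}):
Γ^θ_{φ φ} = -sin(2*θ)/2
Γ^φ_{θ φ} = 1/tan(θ)
Ricci tensor (R_{ij} = R^k_{ikj}): R_{θθ} = 1, R_{θφ} = 0, R_{φφ} = sin(θ)^2
Inverse metric: g^{θθ} = 1, g^{φφ} = 1/sin(θ)^2
R = g^{ij} R_{ij} = (1)(1) + (1/sin(θ)^2)(sin(θ)^2) = 2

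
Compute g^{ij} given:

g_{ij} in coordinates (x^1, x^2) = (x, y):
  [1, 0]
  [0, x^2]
The metric is diagonal, so g^{ij} is diagonal with entries 1/g_{ii}: diag(1, 1/(x^2)).
g^{ij}:
  [1, 0]
  [0, 1/x^2]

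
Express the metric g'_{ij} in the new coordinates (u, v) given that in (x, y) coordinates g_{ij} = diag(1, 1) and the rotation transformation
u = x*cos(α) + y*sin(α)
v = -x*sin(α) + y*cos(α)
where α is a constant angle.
Invert the transformation: x = u*cos(α) - v*sin(α), y = u*sin(α) + v*cos(α)
g'_{ij} = (∂x^k/∂x'^i)(∂x^l/∂x'^j) g_{kl}; with g_{kl} = δ_{kl} this is Σ_k (∂x^k/∂x'^i)(∂x^k/∂x'^j).
Jacobian: ∂x/∂u = cos(α), ∂x/∂v = -sin(α), ∂y/∂u = sin(α), ∂y/∂v = cos(α)
g'_{uu} = (cos(α))(cos(α)) + (sin(α))(sin(α)) = 1
g'_{uv} = (cos(α))(-sin(α)) + (sin(α))(cos(α)) = 0
g'_{vv} = (-sin(α))(-sin(α)) + (cos(α))(cos(α)) = 1
g'_{ij} = diag(1, 1)
The Euclidean metric is invariant under rotations.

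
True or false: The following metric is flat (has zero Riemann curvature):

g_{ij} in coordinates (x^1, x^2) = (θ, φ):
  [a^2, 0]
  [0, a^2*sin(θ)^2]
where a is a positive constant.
Non-zero Christoffel symbols:
Γ^θ_{φ φ} = -sin(2*θ)/2
Γ^φ_{θ φ} = 1/tan(θ)
Ricci tensor: R_{θθ} = 1, R_{θφ} = 0, R_{φφ} = sin(θ)^2
The Ricci tensor is non-zero, so the Riemann tensor is non-zero: not flat.
False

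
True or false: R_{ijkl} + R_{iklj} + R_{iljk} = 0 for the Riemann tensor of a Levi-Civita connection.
This is the first (algebraic) Bianchi identity.
True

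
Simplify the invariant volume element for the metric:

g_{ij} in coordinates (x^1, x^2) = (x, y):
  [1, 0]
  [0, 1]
det(g) = 1
√|det(g)| = 1
Volume element: dV = 1 dx dy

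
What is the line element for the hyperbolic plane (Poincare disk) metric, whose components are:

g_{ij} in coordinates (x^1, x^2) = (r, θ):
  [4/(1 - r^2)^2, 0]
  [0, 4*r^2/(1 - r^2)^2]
ds^2 = g_{ij} dx^i dx^j; only the non-zero components contribute.
ds^2 = (4/(1 - r^2)^2) dr^2 + (4*r^2/(1 - r^2)^2) dθ^2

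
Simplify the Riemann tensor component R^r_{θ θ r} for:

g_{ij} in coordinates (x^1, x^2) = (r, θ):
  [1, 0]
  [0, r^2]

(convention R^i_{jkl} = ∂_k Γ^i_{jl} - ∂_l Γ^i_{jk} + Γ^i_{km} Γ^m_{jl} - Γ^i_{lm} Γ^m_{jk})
Non-zero Christoffel symbols (Γ^k_{ij} = Γ^k_{ji}):
Γ^r_{θ θ} = -r
Γ^θ_{r θ} = 1/r
R^r_{θ θ r} = ∂_θ Γ^r_{θ r} - ∂_r Γ^r_{θ θ} + Γ^r_{θ m} Γ^m_{θ r} - Γ^r_{r m} Γ^m_{θ θ}
  = (0) - (-1) + (-1) - (0) = 0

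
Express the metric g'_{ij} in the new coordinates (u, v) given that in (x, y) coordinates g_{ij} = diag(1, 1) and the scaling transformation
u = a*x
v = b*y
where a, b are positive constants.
Invert the transformation: x = u/a, y = v/b
g'_{ij} = (∂x^k/∂x'^i)(∂x^l/∂x'^j) g_{kl}; with g_{kl} = δ_{kl} this is Σ_k (∂x^k/∂x'^i)(∂x^k/∂x'^j).
Jacobian: ∂x/∂u = 1/a, ∂x/∂v = 0, ∂y/∂u = 0, ∂y/∂v = 1/b
g'_{uu} = (1/a)(1/a) + (0)(0) = 1/a^2
g'_{uv} = (1/a)(0) + (0)(1/b) = 0
g'_{vv} = (0)(0) + (1/b)(1/b) = 1/b^2
g'_{ij} = diag(1/a^2, 1/b^2)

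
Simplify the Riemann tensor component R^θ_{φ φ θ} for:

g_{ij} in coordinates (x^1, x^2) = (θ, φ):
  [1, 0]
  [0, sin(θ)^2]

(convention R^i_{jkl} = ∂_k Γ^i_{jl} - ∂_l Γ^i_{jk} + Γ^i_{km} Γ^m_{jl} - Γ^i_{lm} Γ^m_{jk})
Non-zero Christoffel symbols (Γ^k_{ij} = Γ^k_{ji}):
Γ^θ_{φ φ} = -sin(2*θ)/2
Γ^φ_{θ φ} = 1/tan(θ)
R^θ_{φ φ θ} = ∂_φ Γ^θ_{φ θ} - ∂_θ Γ^θ_{φ φ} + Γ^θ_{φ m} Γ^m_{φ θ} - Γ^θ_{θ m} Γ^m_{φ φ}
  = (0) - (-cos(2*θ)) + (-cos(θ)^2) - (0) = -sin(θ)^2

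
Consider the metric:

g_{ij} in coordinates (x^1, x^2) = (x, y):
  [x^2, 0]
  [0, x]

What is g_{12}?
With x^1 = x, x^2 = y, g_{12} = g_{xy} is the row-1, column-2 entry of the matrix.
g_{12} = 0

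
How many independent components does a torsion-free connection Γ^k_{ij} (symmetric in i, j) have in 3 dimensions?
Γ^k_{ij} has n choices for the upper index and n(n+1)/2 independent symmetric lower index pairs.
Total = 3 × 3×4/2 = 3 × 6 = 18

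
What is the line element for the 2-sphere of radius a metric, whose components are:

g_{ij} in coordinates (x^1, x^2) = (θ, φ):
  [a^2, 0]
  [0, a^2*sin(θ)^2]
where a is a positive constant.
ds^2 = g_{ij} dx^i dx^j; only the non-zero components contribute.
ds^2 = a^2 dθ^2 + a^2*sin(θ)^2 dφ^2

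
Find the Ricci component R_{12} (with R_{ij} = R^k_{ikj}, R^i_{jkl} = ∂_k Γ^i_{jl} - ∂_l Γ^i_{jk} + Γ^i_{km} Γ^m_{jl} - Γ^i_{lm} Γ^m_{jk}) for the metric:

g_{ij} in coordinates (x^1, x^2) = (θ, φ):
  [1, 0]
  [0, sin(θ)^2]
Non-zero Christoffel symbols (Γ^k_{ij} = Γ^k_{ji}):
Γ^θ_{φ φ} = -sin(2*θ)/2
Γ^φ_{θ φ} = 1/tan(θ)
R^θ_{θ θ φ} = 0 (a repeated index in an antisymmetric pair)
R^φ_{θ φ φ} = 0 (a repeated index in an antisymmetric pair)
R_{θφ} = R^θ_{θ θ φ} + R^φ_{θ φ φ} = (0) + (0) = 0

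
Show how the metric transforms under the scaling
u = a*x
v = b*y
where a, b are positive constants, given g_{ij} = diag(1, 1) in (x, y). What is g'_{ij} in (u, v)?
Invert the transformation: x = u/a, y = v/b
g'_{ij} = (∂x^k/∂x'^i)(∂x^l/∂x'^j) g_{kl}; with g_{kl} = δ_{kl} this is Σ_k (∂x^k/∂x'^i)(∂x^k/∂x'^j).
Jacobian: ∂x/∂u = 1/a, ∂x/∂v = 0, ∂y/∂u = 0, ∂y/∂v = 1/b
g'_{uu} = (1/a)(1/a) + (0)(0) = 1/a^2
g'_{uv} = (1/a)(0) + (0)(1/b) = 0
g'_{vv} = (0)(0) + (1/b)(1/b) = 1/b^2
g'_{ij} = diag(1/a^2, 1/b^2)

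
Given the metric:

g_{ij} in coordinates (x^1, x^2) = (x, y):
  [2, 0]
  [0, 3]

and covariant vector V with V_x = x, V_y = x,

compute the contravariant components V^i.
Inverse metric (diagonal): g^{xx} = 1/2, g^{yy} = 1/3
V^i = g^{ij} V_j:
V^x = (1/2)(x) + (0)(x) = x/2
V^y = (0)(x) + (1/3)(x) = x/3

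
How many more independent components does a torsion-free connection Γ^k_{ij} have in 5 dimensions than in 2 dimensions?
Independent components in n dimensions: n × n(n+1)/2 = n^2(n+1)/2.
5D: 5 × 15 = 75
2D: 2 × 3 = 6
Difference = 75 - 6 = 69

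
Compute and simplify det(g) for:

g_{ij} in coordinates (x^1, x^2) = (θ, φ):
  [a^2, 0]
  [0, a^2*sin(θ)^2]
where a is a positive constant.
For a 2×2 metric: det(g) = g_{11}·g_{22} - g_{12}·g_{21}
= (a^2)·(a^2*sin(θ)^2) - (0)·(0)
= a^4*sin(θ)^2 - 0
det(g) = a^4*sin(θ)^2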